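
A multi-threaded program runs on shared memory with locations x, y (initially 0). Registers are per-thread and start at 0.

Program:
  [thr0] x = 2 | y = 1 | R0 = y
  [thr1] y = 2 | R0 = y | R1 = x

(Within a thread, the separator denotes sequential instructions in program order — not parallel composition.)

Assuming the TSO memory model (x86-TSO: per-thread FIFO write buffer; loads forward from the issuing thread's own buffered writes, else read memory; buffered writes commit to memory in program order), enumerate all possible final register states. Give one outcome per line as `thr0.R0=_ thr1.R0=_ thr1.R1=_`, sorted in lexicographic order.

thr0.R0=1 thr1.R0=1 thr1.R1=2
thr0.R0=1 thr1.R0=2 thr1.R1=0
thr0.R0=1 thr1.R0=2 thr1.R1=2
thr0.R0=2 thr1.R0=2 thr1.R1=0
thr0.R0=2 thr1.R0=2 thr1.R1=2

outcome vector order: (thr0.R0,thr1.R0,thr1.R1)
|TSO outcomes| = 5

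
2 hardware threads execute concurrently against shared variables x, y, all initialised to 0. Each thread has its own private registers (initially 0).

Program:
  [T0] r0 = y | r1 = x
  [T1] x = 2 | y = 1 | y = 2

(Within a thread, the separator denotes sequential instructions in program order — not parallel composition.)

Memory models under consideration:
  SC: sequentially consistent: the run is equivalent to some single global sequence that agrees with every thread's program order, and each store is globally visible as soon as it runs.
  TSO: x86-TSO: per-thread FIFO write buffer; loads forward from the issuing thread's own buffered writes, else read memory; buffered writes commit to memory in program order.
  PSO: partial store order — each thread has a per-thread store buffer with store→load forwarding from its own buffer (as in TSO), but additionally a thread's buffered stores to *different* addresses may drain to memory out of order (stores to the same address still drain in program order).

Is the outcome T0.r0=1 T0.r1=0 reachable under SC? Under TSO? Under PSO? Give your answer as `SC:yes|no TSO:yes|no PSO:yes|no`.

outcome vector order: (T0.r0,T0.r1)
under SC → <0 0>, <0 2>, <1 2>, <2 2>
under TSO → <0 0>, <0 2>, <1 2>, <2 2>
under PSO → <0 0>, <0 2>, <1 0>, <1 2>, <2 0>, <2 2>
target <1 0> ∈ {PSO}

SC:no TSO:no PSO:yes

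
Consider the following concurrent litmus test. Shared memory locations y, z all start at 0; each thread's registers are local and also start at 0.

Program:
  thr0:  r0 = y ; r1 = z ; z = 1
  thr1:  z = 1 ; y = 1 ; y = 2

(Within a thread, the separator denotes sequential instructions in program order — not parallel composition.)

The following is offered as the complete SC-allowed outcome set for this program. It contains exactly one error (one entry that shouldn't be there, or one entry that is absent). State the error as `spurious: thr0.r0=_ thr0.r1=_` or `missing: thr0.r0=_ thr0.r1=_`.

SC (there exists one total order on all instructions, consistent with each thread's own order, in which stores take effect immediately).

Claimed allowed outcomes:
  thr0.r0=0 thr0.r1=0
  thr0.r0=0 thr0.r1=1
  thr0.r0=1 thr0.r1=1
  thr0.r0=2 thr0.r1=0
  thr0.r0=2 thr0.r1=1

outcome vector order: (thr0.r0,thr0.r1)
under SC → 00 01 11 21
claimed∖SC = {20}

spurious: thr0.r0=2 thr0.r1=0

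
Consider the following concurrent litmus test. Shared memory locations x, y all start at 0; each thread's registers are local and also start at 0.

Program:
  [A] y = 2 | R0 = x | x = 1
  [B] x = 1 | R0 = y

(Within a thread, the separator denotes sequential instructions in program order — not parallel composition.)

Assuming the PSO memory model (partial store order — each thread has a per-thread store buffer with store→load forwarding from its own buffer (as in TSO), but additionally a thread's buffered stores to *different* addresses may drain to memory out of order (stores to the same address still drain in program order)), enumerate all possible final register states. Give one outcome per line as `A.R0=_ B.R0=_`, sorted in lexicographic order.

outcome vector order: (A.R0,B.R0)
|PSO outcomes| = 4

A.R0=0 B.R0=0
A.R0=0 B.R0=2
A.R0=1 B.R0=0
A.R0=1 B.R0=2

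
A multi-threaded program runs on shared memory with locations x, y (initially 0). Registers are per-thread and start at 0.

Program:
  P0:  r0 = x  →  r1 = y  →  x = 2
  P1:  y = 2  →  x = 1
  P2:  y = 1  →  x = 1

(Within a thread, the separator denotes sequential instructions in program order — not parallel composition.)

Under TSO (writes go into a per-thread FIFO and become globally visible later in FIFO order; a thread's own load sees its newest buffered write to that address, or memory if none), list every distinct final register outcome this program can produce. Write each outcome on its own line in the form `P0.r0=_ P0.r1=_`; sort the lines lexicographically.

outcome vector order: (P0.r0,P0.r1)
|TSO outcomes| = 5

P0.r0=0 P0.r1=0
P0.r0=0 P0.r1=1
P0.r0=0 P0.r1=2
P0.r0=1 P0.r1=1
P0.r0=1 P0.r1=2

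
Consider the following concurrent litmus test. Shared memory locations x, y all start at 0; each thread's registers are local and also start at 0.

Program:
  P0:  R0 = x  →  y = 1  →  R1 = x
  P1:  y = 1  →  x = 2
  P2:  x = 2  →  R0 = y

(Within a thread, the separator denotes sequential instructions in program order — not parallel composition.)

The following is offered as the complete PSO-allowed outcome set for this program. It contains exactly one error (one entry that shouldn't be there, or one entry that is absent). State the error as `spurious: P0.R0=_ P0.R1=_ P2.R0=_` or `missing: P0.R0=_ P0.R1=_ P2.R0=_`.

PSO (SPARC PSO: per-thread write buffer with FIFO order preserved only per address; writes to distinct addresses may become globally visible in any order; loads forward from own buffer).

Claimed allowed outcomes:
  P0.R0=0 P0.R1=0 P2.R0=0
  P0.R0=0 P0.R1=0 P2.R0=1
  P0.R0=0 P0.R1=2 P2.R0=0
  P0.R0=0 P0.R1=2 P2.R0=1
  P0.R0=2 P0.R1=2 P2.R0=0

outcome vector order: (P0.R0,P0.R1,P2.R0)
under PSO → 000 001 020 021 220 221
PSO∖claimed = {221}

missing: P0.R0=2 P0.R1=2 P2.R0=1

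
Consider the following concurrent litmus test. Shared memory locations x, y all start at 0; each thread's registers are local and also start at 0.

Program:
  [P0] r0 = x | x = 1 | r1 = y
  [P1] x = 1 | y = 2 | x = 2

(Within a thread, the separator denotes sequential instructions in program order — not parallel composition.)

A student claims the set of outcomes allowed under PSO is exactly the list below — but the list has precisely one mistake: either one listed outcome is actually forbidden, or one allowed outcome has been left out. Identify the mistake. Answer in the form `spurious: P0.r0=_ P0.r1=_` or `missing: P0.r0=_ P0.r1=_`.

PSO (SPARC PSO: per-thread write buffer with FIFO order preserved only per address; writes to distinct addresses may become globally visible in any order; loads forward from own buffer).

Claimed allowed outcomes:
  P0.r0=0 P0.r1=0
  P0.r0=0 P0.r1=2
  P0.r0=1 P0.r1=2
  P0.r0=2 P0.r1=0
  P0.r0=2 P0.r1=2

outcome vector order: (P0.r0,P0.r1)
[PSO] allowed = {(0,0) (0,2) (1,0) (1,2) (2,0) (2,2)}
PSO∖claimed = {(1,0)}

missing: P0.r0=1 P0.r1=0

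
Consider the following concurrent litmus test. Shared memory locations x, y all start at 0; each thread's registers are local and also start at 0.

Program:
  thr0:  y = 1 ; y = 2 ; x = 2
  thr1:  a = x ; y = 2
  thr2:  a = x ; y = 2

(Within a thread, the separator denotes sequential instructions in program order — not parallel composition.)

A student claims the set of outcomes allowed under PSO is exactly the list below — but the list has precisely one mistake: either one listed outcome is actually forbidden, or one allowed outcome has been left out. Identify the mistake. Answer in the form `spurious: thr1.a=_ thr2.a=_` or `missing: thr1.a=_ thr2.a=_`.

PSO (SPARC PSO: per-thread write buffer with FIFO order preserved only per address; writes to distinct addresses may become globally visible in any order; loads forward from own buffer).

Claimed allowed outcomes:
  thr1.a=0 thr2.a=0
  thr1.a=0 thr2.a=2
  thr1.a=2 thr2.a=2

missing: thr1.a=2 thr2.a=0

outcome vector order: (thr1.a,thr2.a)
[PSO] allowed = {00 02 20 22}
PSO∖claimed = {20}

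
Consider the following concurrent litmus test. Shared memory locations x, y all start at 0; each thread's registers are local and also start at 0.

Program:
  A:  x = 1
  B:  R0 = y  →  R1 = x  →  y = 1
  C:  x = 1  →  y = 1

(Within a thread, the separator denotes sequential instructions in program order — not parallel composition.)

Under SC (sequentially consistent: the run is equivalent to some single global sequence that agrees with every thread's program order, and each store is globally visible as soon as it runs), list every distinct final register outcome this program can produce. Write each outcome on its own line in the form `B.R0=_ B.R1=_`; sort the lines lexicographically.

B.R0=0 B.R1=0
B.R0=0 B.R1=1
B.R0=1 B.R1=1

outcome vector order: (B.R0,B.R1)
|SC outcomes| = 3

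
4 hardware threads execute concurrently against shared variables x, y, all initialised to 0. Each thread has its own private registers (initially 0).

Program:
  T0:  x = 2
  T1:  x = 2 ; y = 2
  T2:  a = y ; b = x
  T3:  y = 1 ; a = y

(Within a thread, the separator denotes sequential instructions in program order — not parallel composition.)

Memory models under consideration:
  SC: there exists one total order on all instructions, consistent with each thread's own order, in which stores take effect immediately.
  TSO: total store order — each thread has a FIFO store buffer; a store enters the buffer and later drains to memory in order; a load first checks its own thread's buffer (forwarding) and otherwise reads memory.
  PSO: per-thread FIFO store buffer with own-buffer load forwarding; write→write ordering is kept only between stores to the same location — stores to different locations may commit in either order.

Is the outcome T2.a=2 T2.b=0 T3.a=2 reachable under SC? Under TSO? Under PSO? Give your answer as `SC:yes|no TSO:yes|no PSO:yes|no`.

outcome vector order: (T2.a,T2.b,T3.a)
SC (10): (0,0,1) (0,0,2) (0,2,1) (0,2,2) (1,0,1) (1,0,2) (1,2,1) (1,2,2) (2,2,1) (2,2,2)
TSO (10): (0,0,1) (0,0,2) (0,2,1) (0,2,2) (1,0,1) (1,0,2) (1,2,1) (1,2,2) (2,2,1) (2,2,2)
PSO (12): (0,0,1) (0,0,2) (0,2,1) (0,2,2) (1,0,1) (1,0,2) (1,2,1) (1,2,2) (2,0,1) (2,0,2) (2,2,1) (2,2,2)
target (2,0,2) ∈ {PSO}

SC:no TSO:no PSO:yes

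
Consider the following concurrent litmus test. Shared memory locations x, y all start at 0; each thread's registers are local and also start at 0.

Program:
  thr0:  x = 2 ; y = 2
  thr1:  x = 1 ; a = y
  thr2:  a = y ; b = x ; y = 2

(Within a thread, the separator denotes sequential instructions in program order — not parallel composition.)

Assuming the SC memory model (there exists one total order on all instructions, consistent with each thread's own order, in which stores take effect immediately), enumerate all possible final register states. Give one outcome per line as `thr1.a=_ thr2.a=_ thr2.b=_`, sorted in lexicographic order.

thr1.a=0 thr2.a=0 thr2.b=0
thr1.a=0 thr2.a=0 thr2.b=1
thr1.a=0 thr2.a=0 thr2.b=2
thr1.a=0 thr2.a=2 thr2.b=1
thr1.a=0 thr2.a=2 thr2.b=2
thr1.a=2 thr2.a=0 thr2.b=0
thr1.a=2 thr2.a=0 thr2.b=1
thr1.a=2 thr2.a=0 thr2.b=2
thr1.a=2 thr2.a=2 thr2.b=1
thr1.a=2 thr2.a=2 thr2.b=2

outcome vector order: (thr1.a,thr2.a,thr2.b)
|SC outcomes| = 10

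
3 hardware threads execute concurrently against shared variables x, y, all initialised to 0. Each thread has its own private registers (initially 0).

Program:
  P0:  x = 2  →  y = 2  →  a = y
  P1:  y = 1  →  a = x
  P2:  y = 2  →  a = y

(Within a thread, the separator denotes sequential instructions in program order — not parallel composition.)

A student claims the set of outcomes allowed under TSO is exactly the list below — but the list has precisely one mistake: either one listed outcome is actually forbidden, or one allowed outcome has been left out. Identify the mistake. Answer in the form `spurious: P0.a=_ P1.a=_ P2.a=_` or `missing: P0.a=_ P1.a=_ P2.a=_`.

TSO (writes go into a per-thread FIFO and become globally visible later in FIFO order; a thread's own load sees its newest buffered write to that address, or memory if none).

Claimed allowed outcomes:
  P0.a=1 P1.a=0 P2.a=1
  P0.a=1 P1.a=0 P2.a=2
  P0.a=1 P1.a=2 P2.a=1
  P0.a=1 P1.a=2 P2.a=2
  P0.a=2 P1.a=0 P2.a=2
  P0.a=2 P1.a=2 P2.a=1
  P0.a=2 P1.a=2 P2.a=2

missing: P0.a=2 P1.a=0 P2.a=1

outcome vector order: (P0.a,P1.a,P2.a)
TSO (8): 101, 102, 121, 122, 201, 202, 221, 222
TSO∖claimed = {201}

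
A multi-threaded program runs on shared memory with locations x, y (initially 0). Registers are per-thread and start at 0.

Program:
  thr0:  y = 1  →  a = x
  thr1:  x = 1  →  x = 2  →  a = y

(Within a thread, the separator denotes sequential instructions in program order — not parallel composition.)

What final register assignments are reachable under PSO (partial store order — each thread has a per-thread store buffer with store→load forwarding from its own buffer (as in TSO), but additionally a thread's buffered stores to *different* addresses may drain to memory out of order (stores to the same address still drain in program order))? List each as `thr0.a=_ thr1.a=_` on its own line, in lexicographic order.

outcome vector order: (thr0.a,thr1.a)
|PSO outcomes| = 6

thr0.a=0 thr1.a=0
thr0.a=0 thr1.a=1
thr0.a=1 thr1.a=0
thr0.a=1 thr1.a=1
thr0.a=2 thr1.a=0
thr0.a=2 thr1.a=1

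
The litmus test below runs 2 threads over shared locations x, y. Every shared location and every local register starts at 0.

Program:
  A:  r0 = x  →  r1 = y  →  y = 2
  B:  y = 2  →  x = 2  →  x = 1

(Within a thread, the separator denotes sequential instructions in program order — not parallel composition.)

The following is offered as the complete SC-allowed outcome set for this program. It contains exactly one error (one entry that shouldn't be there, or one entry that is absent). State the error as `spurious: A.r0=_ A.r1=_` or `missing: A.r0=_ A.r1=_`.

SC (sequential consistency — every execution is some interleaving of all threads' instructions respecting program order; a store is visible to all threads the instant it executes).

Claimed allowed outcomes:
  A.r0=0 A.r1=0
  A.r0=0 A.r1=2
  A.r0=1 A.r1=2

missing: A.r0=2 A.r1=2

outcome vector order: (A.r0,A.r1)
under SC → 00, 02, 12, 22
SC∖claimed = {22}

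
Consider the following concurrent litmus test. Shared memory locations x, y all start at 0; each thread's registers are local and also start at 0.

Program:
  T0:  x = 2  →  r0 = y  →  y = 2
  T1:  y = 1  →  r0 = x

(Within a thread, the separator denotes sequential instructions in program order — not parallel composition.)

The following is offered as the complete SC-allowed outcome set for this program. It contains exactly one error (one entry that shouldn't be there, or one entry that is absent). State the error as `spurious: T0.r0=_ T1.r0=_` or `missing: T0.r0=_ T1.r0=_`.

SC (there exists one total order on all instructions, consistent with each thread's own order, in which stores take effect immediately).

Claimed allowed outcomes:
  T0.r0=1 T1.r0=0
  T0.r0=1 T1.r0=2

outcome vector order: (T0.r0,T1.r0)
[SC] allowed = {(0,2); (1,0); (1,2)}
SC∖claimed = {(0,2)}

missing: T0.r0=0 T1.r0=2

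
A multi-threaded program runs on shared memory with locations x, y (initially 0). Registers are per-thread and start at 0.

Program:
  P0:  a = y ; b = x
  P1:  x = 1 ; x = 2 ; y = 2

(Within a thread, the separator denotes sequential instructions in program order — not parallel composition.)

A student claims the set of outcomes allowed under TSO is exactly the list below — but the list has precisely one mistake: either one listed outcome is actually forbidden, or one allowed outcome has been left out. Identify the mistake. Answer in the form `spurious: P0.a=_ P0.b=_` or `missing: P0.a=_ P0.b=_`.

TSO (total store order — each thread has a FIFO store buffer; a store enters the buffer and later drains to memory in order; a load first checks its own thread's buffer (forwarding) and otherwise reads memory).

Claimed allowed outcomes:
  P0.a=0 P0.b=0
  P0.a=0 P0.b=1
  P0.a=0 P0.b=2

missing: P0.a=2 P0.b=2

outcome vector order: (P0.a,P0.b)
[TSO] allowed = {<0 0>, <0 1>, <0 2>, <2 2>}
TSO∖claimed = {<2 2>}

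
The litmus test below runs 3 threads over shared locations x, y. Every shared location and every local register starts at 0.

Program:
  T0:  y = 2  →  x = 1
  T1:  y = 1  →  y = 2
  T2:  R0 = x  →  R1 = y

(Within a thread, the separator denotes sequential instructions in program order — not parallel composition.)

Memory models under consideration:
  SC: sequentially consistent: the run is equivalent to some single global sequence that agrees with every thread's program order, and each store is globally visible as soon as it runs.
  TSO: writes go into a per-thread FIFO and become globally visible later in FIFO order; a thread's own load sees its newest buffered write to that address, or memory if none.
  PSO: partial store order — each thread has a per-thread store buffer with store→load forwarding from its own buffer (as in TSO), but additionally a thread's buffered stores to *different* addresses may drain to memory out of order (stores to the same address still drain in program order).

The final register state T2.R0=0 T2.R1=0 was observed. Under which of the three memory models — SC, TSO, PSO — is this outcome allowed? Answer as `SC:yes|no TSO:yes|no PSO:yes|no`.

outcome vector order: (T2.R0,T2.R1)
[SC] allowed = {<0 0> <0 1> <0 2> <1 1> <1 2>}
[TSO] allowed = {<0 0> <0 1> <0 2> <1 1> <1 2>}
[PSO] allowed = {<0 0> <0 1> <0 2> <1 0> <1 1> <1 2>}
target <0 0> ∈ {SC,TSO,PSO}

SC:yes TSO:yes PSO:yes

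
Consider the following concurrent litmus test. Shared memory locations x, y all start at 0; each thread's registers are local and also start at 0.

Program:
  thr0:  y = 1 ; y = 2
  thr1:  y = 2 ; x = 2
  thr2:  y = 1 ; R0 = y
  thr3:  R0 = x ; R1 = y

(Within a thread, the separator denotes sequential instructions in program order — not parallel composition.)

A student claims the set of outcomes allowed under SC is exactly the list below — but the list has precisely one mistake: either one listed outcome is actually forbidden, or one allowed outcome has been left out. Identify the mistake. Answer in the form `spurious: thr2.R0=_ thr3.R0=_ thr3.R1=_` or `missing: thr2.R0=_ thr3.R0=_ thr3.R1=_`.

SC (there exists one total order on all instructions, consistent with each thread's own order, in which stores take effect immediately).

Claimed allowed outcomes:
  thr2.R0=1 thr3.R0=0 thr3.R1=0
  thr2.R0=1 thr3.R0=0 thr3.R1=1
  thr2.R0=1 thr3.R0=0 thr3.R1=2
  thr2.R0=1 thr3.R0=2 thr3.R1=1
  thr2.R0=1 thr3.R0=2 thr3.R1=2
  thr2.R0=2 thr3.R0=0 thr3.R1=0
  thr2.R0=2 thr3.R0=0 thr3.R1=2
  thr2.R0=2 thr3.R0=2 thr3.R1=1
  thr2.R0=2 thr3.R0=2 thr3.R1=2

outcome vector order: (thr2.R0,thr3.R0,thr3.R1)
SC: 10 outcomes — {1/0/0 1/0/1 1/0/2 1/2/1 1/2/2 2/0/0 2/0/1 2/0/2 2/2/1 2/2/2}
SC∖claimed = {2/0/1}

missing: thr2.R0=2 thr3.R0=0 thr3.R1=1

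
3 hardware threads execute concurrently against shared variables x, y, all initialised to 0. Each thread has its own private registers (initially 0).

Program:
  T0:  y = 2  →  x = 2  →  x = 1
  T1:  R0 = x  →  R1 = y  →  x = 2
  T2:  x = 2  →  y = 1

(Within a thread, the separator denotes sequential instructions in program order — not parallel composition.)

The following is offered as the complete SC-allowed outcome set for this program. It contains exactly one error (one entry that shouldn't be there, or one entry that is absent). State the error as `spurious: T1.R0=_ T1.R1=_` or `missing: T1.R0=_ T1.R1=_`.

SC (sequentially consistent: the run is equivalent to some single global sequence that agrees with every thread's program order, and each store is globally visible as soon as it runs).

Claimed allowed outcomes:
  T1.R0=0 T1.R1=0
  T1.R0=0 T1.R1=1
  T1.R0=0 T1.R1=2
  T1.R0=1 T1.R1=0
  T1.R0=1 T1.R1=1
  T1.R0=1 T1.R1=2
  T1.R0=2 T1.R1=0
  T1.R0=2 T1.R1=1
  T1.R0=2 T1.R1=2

outcome vector order: (T1.R0,T1.R1)
[SC] allowed = {<0 0> <0 1> <0 2> <1 1> <1 2> <2 0> <2 1> <2 2>}
claimed∖SC = {<1 0>}

spurious: T1.R0=1 T1.R1=0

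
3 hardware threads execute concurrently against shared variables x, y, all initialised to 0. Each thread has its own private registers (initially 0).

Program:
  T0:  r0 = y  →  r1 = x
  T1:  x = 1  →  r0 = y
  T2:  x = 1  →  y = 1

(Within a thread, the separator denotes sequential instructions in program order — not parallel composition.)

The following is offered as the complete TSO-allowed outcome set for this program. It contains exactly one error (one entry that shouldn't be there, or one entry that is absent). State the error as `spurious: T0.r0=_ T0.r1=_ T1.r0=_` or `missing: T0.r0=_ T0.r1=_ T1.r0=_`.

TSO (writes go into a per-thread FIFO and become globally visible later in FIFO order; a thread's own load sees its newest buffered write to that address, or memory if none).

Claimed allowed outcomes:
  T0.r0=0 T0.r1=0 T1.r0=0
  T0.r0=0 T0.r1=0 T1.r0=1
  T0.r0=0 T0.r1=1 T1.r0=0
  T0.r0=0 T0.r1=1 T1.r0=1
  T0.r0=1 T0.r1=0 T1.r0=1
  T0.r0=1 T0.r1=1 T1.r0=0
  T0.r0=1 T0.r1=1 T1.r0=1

outcome vector order: (T0.r0,T0.r1,T1.r0)
under TSO → (0,0,0); (0,0,1); (0,1,0); (0,1,1); (1,1,0); (1,1,1)
claimed∖TSO = {(1,0,1)}

spurious: T0.r0=1 T0.r1=0 T1.r0=1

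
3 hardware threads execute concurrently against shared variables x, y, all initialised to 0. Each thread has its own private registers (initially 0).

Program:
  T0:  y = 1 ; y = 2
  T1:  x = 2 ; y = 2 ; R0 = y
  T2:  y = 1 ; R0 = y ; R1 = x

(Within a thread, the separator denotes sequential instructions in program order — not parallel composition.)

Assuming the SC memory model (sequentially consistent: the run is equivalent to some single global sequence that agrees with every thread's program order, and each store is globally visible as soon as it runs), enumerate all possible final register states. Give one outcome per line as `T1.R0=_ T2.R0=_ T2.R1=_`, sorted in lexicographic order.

T1.R0=1 T2.R0=1 T2.R1=0
T1.R0=1 T2.R0=1 T2.R1=2
T1.R0=1 T2.R0=2 T2.R1=2
T1.R0=2 T2.R0=1 T2.R1=0
T1.R0=2 T2.R0=1 T2.R1=2
T1.R0=2 T2.R0=2 T2.R1=0
T1.R0=2 T2.R0=2 T2.R1=2

outcome vector order: (T1.R0,T2.R0,T2.R1)
|SC outcomes| = 7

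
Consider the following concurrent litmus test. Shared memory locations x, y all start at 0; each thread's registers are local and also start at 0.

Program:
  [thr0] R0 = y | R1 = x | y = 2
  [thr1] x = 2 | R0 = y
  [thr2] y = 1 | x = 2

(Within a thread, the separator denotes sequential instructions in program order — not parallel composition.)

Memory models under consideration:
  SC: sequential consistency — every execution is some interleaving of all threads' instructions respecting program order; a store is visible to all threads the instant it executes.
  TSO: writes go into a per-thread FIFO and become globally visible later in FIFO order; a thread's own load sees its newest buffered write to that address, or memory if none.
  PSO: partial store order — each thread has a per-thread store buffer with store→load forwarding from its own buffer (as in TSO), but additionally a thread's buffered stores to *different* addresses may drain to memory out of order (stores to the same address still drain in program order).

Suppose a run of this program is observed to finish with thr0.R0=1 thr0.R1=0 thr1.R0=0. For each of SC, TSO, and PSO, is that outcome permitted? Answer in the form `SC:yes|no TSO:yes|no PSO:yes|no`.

outcome vector order: (thr0.R0,thr0.R1,thr1.R0)
[SC] allowed = {(0,0,0); (0,0,1); (0,0,2); (0,2,0); (0,2,1); (0,2,2); (1,0,1); (1,0,2); (1,2,0); (1,2,1); (1,2,2)}
[TSO] allowed = {(0,0,0); (0,0,1); (0,0,2); (0,2,0); (0,2,1); (0,2,2); (1,0,0); (1,0,1); (1,0,2); (1,2,0); (1,2,1); (1,2,2)}
[PSO] allowed = {(0,0,0); (0,0,1); (0,0,2); (0,2,0); (0,2,1); (0,2,2); (1,0,0); (1,0,1); (1,0,2); (1,2,0); (1,2,1); (1,2,2)}
target (1,0,0) ∈ {TSO,PSO}

SC:no TSO:yes PSO:yes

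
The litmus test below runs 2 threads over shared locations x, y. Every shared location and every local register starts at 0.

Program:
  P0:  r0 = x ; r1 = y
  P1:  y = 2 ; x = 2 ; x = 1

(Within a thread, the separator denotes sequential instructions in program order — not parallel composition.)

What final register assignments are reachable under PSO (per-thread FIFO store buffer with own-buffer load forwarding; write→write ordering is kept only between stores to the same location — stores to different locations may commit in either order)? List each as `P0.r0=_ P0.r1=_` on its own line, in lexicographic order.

P0.r0=0 P0.r1=0
P0.r0=0 P0.r1=2
P0.r0=1 P0.r1=0
P0.r0=1 P0.r1=2
P0.r0=2 P0.r1=0
P0.r0=2 P0.r1=2

outcome vector order: (P0.r0,P0.r1)
|PSO outcomes| = 6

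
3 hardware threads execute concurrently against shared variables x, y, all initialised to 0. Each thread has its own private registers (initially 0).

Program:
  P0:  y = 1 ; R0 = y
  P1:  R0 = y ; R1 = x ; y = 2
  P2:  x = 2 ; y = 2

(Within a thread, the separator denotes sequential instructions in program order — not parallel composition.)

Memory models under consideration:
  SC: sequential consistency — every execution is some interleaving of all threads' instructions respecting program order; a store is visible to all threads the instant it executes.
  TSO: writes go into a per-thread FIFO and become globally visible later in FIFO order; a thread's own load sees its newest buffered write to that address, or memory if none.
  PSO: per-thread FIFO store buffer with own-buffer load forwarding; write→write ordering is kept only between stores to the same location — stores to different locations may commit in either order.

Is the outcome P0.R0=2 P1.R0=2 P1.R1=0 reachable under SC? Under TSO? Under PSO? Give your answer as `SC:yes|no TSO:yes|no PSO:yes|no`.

SC:no TSO:no PSO:yes

outcome vector order: (P0.R0,P1.R0,P1.R1)
[SC] allowed = {<1 0 0>, <1 0 2>, <1 1 0>, <1 1 2>, <1 2 2>, <2 0 0>, <2 0 2>, <2 1 0>, <2 1 2>, <2 2 2>}
[TSO] allowed = {<1 0 0>, <1 0 2>, <1 1 0>, <1 1 2>, <1 2 2>, <2 0 0>, <2 0 2>, <2 1 0>, <2 1 2>, <2 2 2>}
[PSO] allowed = {<1 0 0>, <1 0 2>, <1 1 0>, <1 1 2>, <1 2 0>, <1 2 2>, <2 0 0>, <2 0 2>, <2 1 0>, <2 1 2>, <2 2 0>, <2 2 2>}
target <2 2 0> ∈ {PSO}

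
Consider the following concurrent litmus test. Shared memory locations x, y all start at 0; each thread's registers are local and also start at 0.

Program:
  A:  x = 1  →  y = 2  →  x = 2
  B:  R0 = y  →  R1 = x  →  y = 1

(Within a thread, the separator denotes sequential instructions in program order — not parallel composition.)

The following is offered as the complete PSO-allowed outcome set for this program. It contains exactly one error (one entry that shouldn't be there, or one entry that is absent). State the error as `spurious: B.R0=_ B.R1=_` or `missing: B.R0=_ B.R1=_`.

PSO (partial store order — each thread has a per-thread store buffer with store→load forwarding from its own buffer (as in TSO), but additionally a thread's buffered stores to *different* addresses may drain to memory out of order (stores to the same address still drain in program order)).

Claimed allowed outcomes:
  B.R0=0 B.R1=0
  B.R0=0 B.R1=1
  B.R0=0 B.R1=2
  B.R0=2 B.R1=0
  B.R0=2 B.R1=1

outcome vector order: (B.R0,B.R1)
PSO: 6 outcomes — {00 01 02 20 21 22}
PSO∖claimed = {22}

missing: B.R0=2 B.R1=2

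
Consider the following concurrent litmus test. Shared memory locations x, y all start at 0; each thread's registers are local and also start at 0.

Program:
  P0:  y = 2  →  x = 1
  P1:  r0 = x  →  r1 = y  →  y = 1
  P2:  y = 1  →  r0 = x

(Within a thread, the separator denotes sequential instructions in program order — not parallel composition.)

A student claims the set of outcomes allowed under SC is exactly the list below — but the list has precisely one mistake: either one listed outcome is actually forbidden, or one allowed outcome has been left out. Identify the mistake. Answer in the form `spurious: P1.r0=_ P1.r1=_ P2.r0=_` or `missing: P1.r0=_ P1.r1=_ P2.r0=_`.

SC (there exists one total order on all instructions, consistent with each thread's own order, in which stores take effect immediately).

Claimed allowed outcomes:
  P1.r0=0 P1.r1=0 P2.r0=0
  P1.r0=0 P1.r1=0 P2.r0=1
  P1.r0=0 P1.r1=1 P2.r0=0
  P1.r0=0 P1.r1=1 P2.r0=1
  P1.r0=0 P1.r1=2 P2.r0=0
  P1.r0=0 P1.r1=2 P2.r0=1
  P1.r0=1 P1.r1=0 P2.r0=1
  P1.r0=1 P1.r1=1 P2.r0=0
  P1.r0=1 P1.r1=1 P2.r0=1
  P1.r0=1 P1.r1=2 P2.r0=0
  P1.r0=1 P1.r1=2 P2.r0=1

outcome vector order: (P1.r0,P1.r1,P2.r0)
SC (10): 0/0/0, 0/0/1, 0/1/0, 0/1/1, 0/2/0, 0/2/1, 1/1/0, 1/1/1, 1/2/0, 1/2/1
claimed∖SC = {1/0/1}

spurious: P1.r0=1 P1.r1=0 P2.r0=1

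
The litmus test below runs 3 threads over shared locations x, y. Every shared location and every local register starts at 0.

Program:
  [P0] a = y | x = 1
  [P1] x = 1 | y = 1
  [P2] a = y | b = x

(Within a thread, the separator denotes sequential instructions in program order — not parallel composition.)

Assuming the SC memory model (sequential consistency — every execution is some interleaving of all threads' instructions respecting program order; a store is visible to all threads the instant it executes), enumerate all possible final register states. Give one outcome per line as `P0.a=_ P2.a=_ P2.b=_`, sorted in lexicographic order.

outcome vector order: (P0.a,P2.a,P2.b)
|SC outcomes| = 6

P0.a=0 P2.a=0 P2.b=0
P0.a=0 P2.a=0 P2.b=1
P0.a=0 P2.a=1 P2.b=1
P0.a=1 P2.a=0 P2.b=0
P0.a=1 P2.a=0 P2.b=1
P0.a=1 P2.a=1 P2.b=1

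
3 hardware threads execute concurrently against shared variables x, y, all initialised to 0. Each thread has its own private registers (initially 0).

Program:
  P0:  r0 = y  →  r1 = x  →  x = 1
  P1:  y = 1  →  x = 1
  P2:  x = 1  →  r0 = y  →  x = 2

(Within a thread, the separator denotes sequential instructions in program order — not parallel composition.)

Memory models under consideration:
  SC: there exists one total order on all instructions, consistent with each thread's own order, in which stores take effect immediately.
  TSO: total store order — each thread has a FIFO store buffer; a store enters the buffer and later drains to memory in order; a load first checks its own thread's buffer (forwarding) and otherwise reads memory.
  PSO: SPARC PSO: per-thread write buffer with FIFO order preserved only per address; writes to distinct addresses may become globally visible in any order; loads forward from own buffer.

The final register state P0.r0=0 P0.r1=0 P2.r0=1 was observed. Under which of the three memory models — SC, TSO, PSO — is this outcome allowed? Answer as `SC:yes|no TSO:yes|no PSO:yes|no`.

outcome vector order: (P0.r0,P0.r1,P2.r0)
SC: 11 outcomes — {000; 001; 010; 011; 020; 021; 101; 110; 111; 120; 121}
TSO: 12 outcomes — {000; 001; 010; 011; 020; 021; 100; 101; 110; 111; 120; 121}
PSO: 12 outcomes — {000; 001; 010; 011; 020; 021; 100; 101; 110; 111; 120; 121}
target 001 ∈ {SC,TSO,PSO}

SC:yes TSO:yes PSO:yes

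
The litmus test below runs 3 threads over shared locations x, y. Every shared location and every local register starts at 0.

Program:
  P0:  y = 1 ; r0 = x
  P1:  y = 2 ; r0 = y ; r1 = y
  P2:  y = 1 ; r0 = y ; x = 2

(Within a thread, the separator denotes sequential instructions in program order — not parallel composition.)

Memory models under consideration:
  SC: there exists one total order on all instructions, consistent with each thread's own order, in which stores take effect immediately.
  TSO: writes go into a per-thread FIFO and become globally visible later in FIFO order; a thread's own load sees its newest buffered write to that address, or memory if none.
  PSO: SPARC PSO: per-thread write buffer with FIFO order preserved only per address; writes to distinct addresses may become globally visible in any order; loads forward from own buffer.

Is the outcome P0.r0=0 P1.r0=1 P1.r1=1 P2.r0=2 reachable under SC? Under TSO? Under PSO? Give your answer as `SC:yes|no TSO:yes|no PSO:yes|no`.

outcome vector order: (P0.r0,P1.r0,P1.r1,P2.r0)
SC: 12 outcomes — {0/1/1/1 0/1/1/2 0/2/1/1 0/2/1/2 0/2/2/1 0/2/2/2 2/1/1/1 2/1/1/2 2/2/1/1 2/2/1/2 2/2/2/1 2/2/2/2}
TSO: 12 outcomes — {0/1/1/1 0/1/1/2 0/2/1/1 0/2/1/2 0/2/2/1 0/2/2/2 2/1/1/1 2/1/1/2 2/2/1/1 2/2/1/2 2/2/2/1 2/2/2/2}
PSO: 12 outcomes — {0/1/1/1 0/1/1/2 0/2/1/1 0/2/1/2 0/2/2/1 0/2/2/2 2/1/1/1 2/1/1/2 2/2/1/1 2/2/1/2 2/2/2/1 2/2/2/2}
target 0/1/1/2 ∈ {SC,TSO,PSO}

SC:yes TSO:yes PSO:yes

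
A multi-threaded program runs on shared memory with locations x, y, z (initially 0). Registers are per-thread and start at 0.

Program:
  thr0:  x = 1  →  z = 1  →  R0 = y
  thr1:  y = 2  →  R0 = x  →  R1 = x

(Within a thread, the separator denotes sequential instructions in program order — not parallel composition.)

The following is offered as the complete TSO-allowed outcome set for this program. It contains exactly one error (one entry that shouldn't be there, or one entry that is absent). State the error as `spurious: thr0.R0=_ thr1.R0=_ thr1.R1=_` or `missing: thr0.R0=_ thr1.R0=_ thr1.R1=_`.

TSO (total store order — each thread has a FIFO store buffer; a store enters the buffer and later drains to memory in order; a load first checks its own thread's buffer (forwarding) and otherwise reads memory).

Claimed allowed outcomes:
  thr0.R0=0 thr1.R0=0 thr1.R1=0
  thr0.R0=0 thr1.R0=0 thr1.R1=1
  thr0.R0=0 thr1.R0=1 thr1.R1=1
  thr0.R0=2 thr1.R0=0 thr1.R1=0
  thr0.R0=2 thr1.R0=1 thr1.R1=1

missing: thr0.R0=2 thr1.R0=0 thr1.R1=1

outcome vector order: (thr0.R0,thr1.R0,thr1.R1)
under TSO → (0,0,0); (0,0,1); (0,1,1); (2,0,0); (2,0,1); (2,1,1)
TSO∖claimed = {(2,0,1)}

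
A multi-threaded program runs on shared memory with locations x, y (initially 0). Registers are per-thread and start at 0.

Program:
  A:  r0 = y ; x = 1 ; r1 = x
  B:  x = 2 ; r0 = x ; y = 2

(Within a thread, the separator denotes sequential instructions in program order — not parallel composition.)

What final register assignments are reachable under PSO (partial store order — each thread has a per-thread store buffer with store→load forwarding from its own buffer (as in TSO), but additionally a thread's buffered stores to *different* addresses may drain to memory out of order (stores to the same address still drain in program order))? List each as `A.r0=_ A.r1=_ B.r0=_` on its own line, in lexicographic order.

A.r0=0 A.r1=1 B.r0=1
A.r0=0 A.r1=1 B.r0=2
A.r0=0 A.r1=2 B.r0=2
A.r0=2 A.r1=1 B.r0=2
A.r0=2 A.r1=2 B.r0=2

outcome vector order: (A.r0,A.r1,B.r0)
|PSO outcomes| = 5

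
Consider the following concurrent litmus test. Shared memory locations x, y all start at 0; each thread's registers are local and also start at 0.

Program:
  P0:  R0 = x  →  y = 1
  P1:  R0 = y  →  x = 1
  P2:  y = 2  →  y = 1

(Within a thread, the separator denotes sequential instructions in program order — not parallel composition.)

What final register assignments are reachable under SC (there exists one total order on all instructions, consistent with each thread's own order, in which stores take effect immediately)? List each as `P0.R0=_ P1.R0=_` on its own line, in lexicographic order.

P0.R0=0 P1.R0=0
P0.R0=0 P1.R0=1
P0.R0=0 P1.R0=2
P0.R0=1 P1.R0=0
P0.R0=1 P1.R0=1
P0.R0=1 P1.R0=2

outcome vector order: (P0.R0,P1.R0)
|SC outcomes| = 6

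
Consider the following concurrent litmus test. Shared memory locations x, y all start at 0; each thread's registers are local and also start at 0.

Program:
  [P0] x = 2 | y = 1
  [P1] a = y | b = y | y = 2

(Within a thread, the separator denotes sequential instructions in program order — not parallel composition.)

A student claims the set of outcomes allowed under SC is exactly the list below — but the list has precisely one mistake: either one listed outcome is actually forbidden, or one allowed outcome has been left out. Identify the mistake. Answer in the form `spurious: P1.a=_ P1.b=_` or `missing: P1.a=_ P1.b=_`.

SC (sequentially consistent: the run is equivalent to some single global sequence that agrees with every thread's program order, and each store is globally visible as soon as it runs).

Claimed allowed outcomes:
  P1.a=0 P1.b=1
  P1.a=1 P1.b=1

missing: P1.a=0 P1.b=0

outcome vector order: (P1.a,P1.b)
under SC → 0/0; 0/1; 1/1
SC∖claimed = {0/0}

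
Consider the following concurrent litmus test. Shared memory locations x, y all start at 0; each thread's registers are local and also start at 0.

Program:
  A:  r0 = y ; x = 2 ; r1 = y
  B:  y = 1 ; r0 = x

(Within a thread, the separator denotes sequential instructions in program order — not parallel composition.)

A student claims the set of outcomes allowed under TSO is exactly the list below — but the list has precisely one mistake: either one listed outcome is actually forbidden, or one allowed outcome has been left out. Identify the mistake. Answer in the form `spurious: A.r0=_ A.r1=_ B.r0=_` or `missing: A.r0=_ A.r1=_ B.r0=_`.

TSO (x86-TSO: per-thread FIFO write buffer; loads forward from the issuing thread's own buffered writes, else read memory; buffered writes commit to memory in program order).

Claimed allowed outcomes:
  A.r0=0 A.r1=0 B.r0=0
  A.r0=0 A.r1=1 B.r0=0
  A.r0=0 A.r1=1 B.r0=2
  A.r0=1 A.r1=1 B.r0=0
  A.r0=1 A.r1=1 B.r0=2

outcome vector order: (A.r0,A.r1,B.r0)
TSO (6): <0 0 0>, <0 0 2>, <0 1 0>, <0 1 2>, <1 1 0>, <1 1 2>
TSO∖claimed = {<0 0 2>}

missing: A.r0=0 A.r1=0 B.r0=2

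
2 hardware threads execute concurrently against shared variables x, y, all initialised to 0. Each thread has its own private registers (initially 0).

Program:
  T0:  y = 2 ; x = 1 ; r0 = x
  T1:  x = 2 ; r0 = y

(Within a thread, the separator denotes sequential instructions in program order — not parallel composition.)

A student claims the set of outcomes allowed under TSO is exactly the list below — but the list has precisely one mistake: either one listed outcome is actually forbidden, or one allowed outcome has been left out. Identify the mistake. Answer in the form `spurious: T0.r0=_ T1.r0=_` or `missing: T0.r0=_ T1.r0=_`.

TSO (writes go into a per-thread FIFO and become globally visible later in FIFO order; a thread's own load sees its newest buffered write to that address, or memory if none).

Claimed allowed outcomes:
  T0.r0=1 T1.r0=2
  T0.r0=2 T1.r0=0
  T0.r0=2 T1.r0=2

missing: T0.r0=1 T1.r0=0

outcome vector order: (T0.r0,T1.r0)
under TSO → (1,0), (1,2), (2,0), (2,2)
TSO∖claimed = {(1,0)}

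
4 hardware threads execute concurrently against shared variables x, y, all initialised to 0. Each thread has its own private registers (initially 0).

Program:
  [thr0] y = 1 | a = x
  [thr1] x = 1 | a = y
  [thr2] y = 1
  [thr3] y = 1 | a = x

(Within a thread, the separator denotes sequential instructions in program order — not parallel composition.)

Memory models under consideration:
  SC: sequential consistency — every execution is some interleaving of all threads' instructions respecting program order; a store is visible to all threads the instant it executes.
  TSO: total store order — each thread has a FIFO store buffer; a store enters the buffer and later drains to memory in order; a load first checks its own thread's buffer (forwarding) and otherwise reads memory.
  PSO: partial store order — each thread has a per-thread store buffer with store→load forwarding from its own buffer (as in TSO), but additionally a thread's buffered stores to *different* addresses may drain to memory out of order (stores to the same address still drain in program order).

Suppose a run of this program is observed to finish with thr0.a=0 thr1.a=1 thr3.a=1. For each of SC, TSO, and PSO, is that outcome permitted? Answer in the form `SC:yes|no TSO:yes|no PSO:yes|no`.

outcome vector order: (thr0.a,thr1.a,thr3.a)
[SC] allowed = {(0,1,0), (0,1,1), (1,0,1), (1,1,0), (1,1,1)}
[TSO] allowed = {(0,0,0), (0,0,1), (0,1,0), (0,1,1), (1,0,0), (1,0,1), (1,1,0), (1,1,1)}
[PSO] allowed = {(0,0,0), (0,0,1), (0,1,0), (0,1,1), (1,0,0), (1,0,1), (1,1,0), (1,1,1)}
target (0,1,1) ∈ {SC,TSO,PSO}

SC:yes TSO:yes PSO:yes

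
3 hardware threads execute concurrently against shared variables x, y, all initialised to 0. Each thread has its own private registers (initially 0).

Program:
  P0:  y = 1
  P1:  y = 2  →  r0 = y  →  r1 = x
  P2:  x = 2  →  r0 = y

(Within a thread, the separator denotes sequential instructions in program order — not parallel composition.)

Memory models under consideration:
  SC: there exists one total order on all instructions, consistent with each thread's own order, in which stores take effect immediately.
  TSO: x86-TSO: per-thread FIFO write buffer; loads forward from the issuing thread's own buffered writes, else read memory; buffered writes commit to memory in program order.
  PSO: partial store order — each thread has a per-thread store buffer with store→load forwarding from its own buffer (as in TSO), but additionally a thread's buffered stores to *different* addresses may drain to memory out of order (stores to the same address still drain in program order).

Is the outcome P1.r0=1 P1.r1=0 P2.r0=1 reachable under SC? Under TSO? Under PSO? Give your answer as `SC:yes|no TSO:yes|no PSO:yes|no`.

SC:yes TSO:yes PSO:yes

outcome vector order: (P1.r0,P1.r1,P2.r0)
SC: 9 outcomes — {(1,0,1); (1,2,0); (1,2,1); (1,2,2); (2,0,1); (2,0,2); (2,2,0); (2,2,1); (2,2,2)}
TSO: 12 outcomes — {(1,0,0); (1,0,1); (1,0,2); (1,2,0); (1,2,1); (1,2,2); (2,0,0); (2,0,1); (2,0,2); (2,2,0); (2,2,1); (2,2,2)}
PSO: 12 outcomes — {(1,0,0); (1,0,1); (1,0,2); (1,2,0); (1,2,1); (1,2,2); (2,0,0); (2,0,1); (2,0,2); (2,2,0); (2,2,1); (2,2,2)}
target (1,0,1) ∈ {SC,TSO,PSO}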